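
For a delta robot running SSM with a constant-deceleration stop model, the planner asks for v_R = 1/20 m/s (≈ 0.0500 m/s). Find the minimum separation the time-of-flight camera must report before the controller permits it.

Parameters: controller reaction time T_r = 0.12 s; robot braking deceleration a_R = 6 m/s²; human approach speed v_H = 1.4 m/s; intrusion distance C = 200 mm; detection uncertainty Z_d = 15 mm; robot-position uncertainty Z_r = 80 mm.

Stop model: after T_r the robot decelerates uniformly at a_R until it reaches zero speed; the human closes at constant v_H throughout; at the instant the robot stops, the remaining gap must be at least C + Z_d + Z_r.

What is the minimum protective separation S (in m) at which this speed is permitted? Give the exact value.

T_s = v_R/a_R = (1/20)/6 = 0.0083 s
reaction-phase robot travel = 0.0500·0.1200 = 0.0060 m
braking distance = 0.0500²/(2·6.0000) = 0.0002 m
human closes 1.4000·0.1283 = 0.1797 m
C+Z_d+Z_r = 0.2000+0.0150+0.0800 = 0.2950 m
S_min ≈ 0.0060+0.0002+0.1797+0.2950  ⇒  S_min = 3847/8000 m

S_min = 3847/8000 m = 0.4809 m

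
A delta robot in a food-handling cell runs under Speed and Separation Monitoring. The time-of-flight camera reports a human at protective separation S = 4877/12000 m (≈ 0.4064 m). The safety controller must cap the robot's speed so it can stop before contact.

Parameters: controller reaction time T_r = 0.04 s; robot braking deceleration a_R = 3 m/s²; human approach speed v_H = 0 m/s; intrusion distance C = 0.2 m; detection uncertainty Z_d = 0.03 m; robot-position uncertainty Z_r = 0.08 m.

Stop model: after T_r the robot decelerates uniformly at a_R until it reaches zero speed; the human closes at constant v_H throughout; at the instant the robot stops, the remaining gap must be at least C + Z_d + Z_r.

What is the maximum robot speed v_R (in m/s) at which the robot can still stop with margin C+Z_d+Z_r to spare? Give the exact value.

v_R_max = 13/20 m/s = 0.6500 m/s

quadratic (1/6)·v² + (1/25)·v + (-1157/12000) = 0
  disc = (1/25)² − 4·(1/6)·(-1157/12000) = 5929/90000 ; √disc = 77/300
  v_R = (−(1/25) + 77/300) / (2·(1/6)) = 13/20 m/s
check:
T_s = v_R/a_R = (13/20)/3 = 0.2167 s
robot covers v_R·T_r = 0.6500·0.0400 = 0.0260 m before braking
robot under decel: 0.6500²/(2·3.0000) = 0.0704 m
person approaches 0.0000·(0.0400+0.2167) = 0.0000 m
margins: 0.2000+0.0300+0.0800 = 0.3100 m
sum ≈ 0.0260+0.0704+0.0000+0.3100 ≈ 0.4064 m = S ✓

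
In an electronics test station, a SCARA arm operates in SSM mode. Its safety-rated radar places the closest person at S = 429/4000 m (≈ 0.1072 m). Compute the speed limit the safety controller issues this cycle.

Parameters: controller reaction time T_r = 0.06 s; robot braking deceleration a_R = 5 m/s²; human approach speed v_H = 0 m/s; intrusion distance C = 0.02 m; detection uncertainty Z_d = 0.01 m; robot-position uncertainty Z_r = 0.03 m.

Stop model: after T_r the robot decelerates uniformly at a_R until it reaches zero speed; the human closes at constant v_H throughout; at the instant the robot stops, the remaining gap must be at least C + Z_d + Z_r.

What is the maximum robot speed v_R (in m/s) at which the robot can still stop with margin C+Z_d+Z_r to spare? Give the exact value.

collect terms ⇒ (1/10)·v_R² + (3/50)·v_R + (-189/4000) = 0
  disc = (3/50)² − 4·(1/10)·(-189/4000) = 9/400 ; √disc = 3/20
  v_R = (−(3/50) + 3/20) / (2·(1/10)) = 9/20 m/s
check:
braking lasts T_s = (9/20)/5 = 0.0900 s
robot in T_r: 0.4500·0.0600 = 0.0270 m
robot under decel: 0.4500²/(2·5.0000) = 0.0203 m
human closes 0.0000·0.1500 = 0.0000 m
C+Z_d+Z_r = 0.0200+0.0100+0.0300 = 0.0600 m
sum ≈ 0.0270+0.0203+0.0000+0.0600 ≈ 0.1072 m = S ✓

v_R_max = 9/20 m/s = 0.4500 m/s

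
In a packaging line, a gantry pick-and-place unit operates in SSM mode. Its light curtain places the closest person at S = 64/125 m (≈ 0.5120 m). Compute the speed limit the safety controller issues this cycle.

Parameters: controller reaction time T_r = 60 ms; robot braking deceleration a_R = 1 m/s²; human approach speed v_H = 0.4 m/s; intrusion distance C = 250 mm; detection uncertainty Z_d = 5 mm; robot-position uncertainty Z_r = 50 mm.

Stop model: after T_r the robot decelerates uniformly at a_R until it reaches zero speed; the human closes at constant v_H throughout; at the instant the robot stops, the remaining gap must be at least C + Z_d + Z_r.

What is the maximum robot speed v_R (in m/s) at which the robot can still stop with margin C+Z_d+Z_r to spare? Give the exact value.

v_R_max = 3/10 m/s = 0.3000 m/s

collect terms ⇒ (1/2)·v_R² + (23/50)·v_R + (-183/1000) = 0
  disc = (23/50)² − 4·(1/2)·(-183/1000) = 361/625 ; √disc = 19/25
  v_R = (−(23/50) + 19/25) / (2·(1/2)) = 3/10 m/s
check:
stop time T_s = (3/10)/1 = 0.3000 s
reaction-phase robot travel = 0.3000·0.0600 = 0.0180 m
robot under decel: 0.3000²/(2·1.0000) = 0.0450 m
human closes 0.4000·0.3600 = 0.1440 m
residual clearance needed = 0.2500+0.0050+0.0500 = 0.3050 m
sum ≈ 0.0180+0.0450+0.1440+0.3050 ≈ 0.5120 m = S ✓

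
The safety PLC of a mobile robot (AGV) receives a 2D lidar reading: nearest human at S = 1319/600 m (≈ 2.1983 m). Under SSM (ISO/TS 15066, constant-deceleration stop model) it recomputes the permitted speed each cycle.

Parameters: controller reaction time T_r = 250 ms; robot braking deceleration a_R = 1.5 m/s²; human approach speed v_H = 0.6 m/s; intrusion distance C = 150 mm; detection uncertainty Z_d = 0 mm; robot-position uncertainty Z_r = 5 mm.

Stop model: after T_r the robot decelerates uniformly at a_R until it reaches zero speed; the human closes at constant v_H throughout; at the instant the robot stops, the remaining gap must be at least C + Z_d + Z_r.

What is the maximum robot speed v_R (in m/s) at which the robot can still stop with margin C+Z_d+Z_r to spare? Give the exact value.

v_R_max = 8/5 m/s = 1.6000 m/s

at the boundary: (1/3)·v² + (13/20)·v + (-142/75) = 0
  disc = (13/20)² − 4·(1/3)·(-142/75) = 10609/3600 ; √disc = 103/60
  v_R = (−(13/20) + 103/60) / (2·(1/3)) = 8/5 m/s
check:
stop time T_s = (8/5)/(3/2) = 1.0667 s
robot covers v_R·T_r = 1.6000·0.2500 = 0.4000 m before braking
robot covers 1.6000·1.0667 − ½·1.5000·1.0667² = 0.8533 m while stopping
person approaches 0.6000·(0.2500+1.0667) = 0.7900 m
C+Z_d+Z_r = 0.1500+0.0000+0.0050 = 0.1550 m
sum ≈ 0.4000+0.8533+0.7900+0.1550 ≈ 2.1983 m = S ✓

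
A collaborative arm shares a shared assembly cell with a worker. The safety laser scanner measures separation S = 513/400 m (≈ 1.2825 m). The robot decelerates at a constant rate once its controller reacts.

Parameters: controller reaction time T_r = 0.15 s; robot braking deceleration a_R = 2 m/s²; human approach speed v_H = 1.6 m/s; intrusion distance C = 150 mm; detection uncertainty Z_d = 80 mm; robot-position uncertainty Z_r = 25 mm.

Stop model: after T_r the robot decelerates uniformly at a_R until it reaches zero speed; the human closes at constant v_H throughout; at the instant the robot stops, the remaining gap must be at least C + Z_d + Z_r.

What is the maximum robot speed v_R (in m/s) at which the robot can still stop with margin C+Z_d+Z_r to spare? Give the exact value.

quadratic (1/4)·v² + (19/20)·v + (-63/80) = 0
  disc = (19/20)² − 4·(1/4)·(-63/80) = 169/100 ; √disc = 13/10
  v_R = (−(19/20) + 13/10) / (2·(1/4)) = 7/10 m/s
check:
braking lasts T_s = (7/10)/2 = 0.3500 s
robot covers v_R·T_r = 0.7000·0.1500 = 0.1050 m before braking
braking distance = 0.7000²/(2·2.0000) = 0.1225 m
person approaches 1.6000·(0.1500+0.3500) = 0.8000 m
residual clearance needed = 0.1500+0.0800+0.0250 = 0.2550 m
sum ≈ 0.1050+0.1225+0.8000+0.2550 ≈ 1.2825 m = S ✓

v_R_max = 7/10 m/s = 0.7000 m/s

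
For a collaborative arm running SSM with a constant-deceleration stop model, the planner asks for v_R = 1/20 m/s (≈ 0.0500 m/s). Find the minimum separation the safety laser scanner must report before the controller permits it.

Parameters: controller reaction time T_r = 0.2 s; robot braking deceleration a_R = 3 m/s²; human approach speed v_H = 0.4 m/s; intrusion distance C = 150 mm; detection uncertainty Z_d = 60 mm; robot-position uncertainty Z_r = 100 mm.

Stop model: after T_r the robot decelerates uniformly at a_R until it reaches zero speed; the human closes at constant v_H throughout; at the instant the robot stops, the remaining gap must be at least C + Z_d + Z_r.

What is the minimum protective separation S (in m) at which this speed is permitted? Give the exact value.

S_min = 977/2400 m = 0.4071 m

braking lasts T_s = (1/20)/3 = 0.0167 s
reaction-phase robot travel = 0.0500·0.2000 = 0.0100 m
braking distance = 0.0500²/(2·3.0000) = 0.0004 m
human closes 0.4000·0.2167 = 0.0867 m
C+Z_d+Z_r = 0.1500+0.0600+0.1000 = 0.3100 m
S_min ≈ 0.0100+0.0004+0.0867+0.3100  ⇒  S_min = 977/2400 m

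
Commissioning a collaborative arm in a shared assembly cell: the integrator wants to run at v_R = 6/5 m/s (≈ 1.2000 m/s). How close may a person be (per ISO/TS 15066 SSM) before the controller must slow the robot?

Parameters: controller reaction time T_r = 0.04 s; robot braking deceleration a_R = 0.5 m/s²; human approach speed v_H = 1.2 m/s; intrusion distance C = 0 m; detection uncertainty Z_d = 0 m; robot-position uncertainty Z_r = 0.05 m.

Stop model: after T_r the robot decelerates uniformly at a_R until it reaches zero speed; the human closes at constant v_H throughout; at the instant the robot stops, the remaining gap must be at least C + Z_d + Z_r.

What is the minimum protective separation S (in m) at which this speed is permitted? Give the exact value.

S_min = 2233/500 m = 4.4660 m

stop time T_s = (6/5)/(1/2) = 2.4000 s
robot in T_r: 1.2000·0.0400 = 0.0480 m
braking distance = 1.2000²/(2·0.5000) = 1.4400 m
human over T_r+T_s: 1.2000·(0.0400+2.4000) = 2.9280 m
C+Z_d+Z_r = 0.0000+0.0000+0.0500 = 0.0500 m
S_min ≈ 0.0480+1.4400+2.9280+0.0500  ⇒  S_min = 2233/500 m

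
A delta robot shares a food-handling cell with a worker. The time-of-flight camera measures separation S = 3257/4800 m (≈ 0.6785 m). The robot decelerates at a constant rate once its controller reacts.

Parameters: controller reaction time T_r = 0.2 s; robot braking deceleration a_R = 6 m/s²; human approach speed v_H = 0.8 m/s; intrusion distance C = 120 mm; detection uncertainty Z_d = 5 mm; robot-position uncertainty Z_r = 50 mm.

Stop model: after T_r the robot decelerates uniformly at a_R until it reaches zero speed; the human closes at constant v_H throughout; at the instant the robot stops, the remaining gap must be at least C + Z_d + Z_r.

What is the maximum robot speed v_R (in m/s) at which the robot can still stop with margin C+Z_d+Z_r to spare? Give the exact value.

collect terms ⇒ (1/12)·v_R² + (1/3)·v_R + (-1649/4800) = 0
  disc = (1/3)² − 4·(1/12)·(-1649/4800) = 361/1600 ; √disc = 19/40
  v_R = (−(1/3) + 19/40) / (2·(1/12)) = 17/20 m/s
check:
braking lasts T_s = (17/20)/6 = 0.1417 s
reaction-phase robot travel = 0.8500·0.2000 = 0.1700 m
robot under decel: 0.8500²/(2·6.0000) = 0.0602 m
human over T_r+T_s: 0.8000·(0.2000+0.1417) = 0.2733 m
margins: 0.1200+0.0050+0.0500 = 0.1750 m
sum ≈ 0.1700+0.0602+0.2733+0.1750 ≈ 0.6785 m = S ✓

v_R_max = 17/20 m/s = 0.8500 m/s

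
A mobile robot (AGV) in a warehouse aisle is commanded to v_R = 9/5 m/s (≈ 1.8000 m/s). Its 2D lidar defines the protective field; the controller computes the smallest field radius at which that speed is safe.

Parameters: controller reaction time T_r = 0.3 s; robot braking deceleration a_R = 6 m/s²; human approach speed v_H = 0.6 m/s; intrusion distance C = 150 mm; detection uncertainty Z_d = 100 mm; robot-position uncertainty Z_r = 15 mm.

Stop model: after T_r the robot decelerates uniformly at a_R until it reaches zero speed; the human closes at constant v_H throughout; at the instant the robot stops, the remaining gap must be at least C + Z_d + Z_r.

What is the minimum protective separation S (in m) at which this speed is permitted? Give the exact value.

S_min = 287/200 m = 1.4350 m

braking lasts T_s = (9/5)/6 = 0.3000 s
reaction-phase robot travel = 1.8000·0.3000 = 0.5400 m
braking distance = 1.8000²/(2·6.0000) = 0.2700 m
person approaches 0.6000·(0.3000+0.3000) = 0.3600 m
margins: 0.1500+0.1000+0.0150 = 0.2650 m
S_min ≈ 0.5400+0.2700+0.3600+0.2650  ⇒  S_min = 287/200 m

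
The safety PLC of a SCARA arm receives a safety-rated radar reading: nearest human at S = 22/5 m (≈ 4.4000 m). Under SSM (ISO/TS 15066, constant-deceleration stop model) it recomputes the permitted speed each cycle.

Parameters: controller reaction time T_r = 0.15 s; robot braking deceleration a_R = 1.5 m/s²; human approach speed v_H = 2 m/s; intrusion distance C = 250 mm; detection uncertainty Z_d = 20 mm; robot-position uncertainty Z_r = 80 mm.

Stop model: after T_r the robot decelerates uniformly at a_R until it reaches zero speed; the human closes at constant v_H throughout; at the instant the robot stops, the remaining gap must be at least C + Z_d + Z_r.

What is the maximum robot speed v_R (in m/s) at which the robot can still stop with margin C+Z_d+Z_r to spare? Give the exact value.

v_R_max = 9/5 m/s = 1.8000 m/s

at the boundary: (1/3)·v² + (89/60)·v + (-15/4) = 0
  disc = (89/60)² − 4·(1/3)·(-15/4) = 25921/3600 ; √disc = 161/60
  v_R = (−(89/60) + 161/60) / (2·(1/3)) = 9/5 m/s
check:
braking lasts T_s = (9/5)/(3/2) = 1.2000 s
reaction-phase robot travel = 1.8000·0.1500 = 0.2700 m
robot under decel: 1.8000²/(2·1.5000) = 1.0800 m
human closes 2.0000·1.3500 = 2.7000 m
C+Z_d+Z_r = 0.2500+0.0200+0.0800 = 0.3500 m
sum ≈ 0.2700+1.0800+2.7000+0.3500 ≈ 4.4000 m = S ✓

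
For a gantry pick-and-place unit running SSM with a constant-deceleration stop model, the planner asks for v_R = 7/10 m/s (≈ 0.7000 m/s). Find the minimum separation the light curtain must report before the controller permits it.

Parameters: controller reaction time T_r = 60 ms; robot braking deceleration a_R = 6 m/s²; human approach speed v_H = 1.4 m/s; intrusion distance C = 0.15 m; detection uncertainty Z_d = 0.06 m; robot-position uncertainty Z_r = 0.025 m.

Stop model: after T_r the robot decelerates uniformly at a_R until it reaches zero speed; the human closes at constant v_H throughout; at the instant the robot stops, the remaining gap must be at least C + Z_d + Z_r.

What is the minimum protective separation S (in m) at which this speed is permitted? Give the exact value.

S_min = 3391/6000 m = 0.5652 m

stop time T_s = (7/10)/6 = 0.1167 s
robot in T_r: 0.7000·0.0600 = 0.0420 m
robot under decel: 0.7000²/(2·6.0000) = 0.0408 m
person approaches 1.4000·(0.0600+0.1167) = 0.2473 m
residual clearance needed = 0.1500+0.0600+0.0250 = 0.2350 m
S_min ≈ 0.0420+0.0408+0.2473+0.2350  ⇒  S_min = 3391/6000 m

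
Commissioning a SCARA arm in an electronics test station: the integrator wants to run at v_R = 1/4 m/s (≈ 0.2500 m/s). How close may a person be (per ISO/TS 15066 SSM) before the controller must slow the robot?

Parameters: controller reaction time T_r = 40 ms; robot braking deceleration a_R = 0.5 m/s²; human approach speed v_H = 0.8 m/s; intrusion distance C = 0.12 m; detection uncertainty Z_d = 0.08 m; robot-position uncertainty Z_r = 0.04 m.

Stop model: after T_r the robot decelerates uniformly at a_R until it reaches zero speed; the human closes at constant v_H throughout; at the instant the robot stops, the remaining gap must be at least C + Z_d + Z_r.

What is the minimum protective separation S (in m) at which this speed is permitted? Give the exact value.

braking lasts T_s = (1/4)/(1/2) = 0.5000 s
robot in T_r: 0.2500·0.0400 = 0.0100 m
robot covers 0.2500·0.5000 − ½·0.5000·0.5000² = 0.0625 m while stopping
human over T_r+T_s: 0.8000·(0.0400+0.5000) = 0.4320 m
C+Z_d+Z_r = 0.1200+0.0800+0.0400 = 0.2400 m
S_min ≈ 0.0100+0.0625+0.4320+0.2400  ⇒  S_min = 1489/2000 m

S_min = 1489/2000 m = 0.7445 m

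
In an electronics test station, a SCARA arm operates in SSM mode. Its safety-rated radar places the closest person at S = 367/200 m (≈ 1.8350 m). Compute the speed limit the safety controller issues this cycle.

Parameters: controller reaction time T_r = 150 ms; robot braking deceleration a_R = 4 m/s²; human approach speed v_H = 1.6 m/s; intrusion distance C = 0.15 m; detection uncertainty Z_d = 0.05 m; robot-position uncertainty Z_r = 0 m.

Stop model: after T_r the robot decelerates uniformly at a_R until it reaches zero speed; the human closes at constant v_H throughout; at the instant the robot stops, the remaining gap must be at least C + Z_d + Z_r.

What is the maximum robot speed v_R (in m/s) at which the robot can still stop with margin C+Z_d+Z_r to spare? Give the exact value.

at the boundary: (1/8)·v² + (11/20)·v + (-279/200) = 0
  disc = (11/20)² − 4·(1/8)·(-279/200) = 1 ; √disc = 1
  v_R = (−(11/20) + 1) / (2·(1/8)) = 9/5 m/s
check:
braking lasts T_s = (9/5)/4 = 0.4500 s
robot covers v_R·T_r = 1.8000·0.1500 = 0.2700 m before braking
braking distance = 1.8000²/(2·4.0000) = 0.4050 m
person approaches 1.6000·(0.1500+0.4500) = 0.9600 m
residual clearance needed = 0.1500+0.0500+0.0000 = 0.2000 m
sum ≈ 0.2700+0.4050+0.9600+0.2000 ≈ 1.8350 m = S ✓

v_R_max = 9/5 m/s = 1.8000 m/s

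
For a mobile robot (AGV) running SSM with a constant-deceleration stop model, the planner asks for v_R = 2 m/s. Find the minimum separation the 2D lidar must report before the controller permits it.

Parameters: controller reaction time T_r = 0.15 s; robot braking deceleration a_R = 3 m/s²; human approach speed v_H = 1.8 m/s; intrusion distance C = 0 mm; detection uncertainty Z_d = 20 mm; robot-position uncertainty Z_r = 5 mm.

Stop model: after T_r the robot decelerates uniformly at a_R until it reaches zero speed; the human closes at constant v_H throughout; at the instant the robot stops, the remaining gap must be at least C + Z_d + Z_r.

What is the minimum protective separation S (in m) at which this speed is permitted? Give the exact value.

S_min = 1477/600 m = 2.4617 m

stop time T_s = 2/3 = 0.6667 s
robot in T_r: 2.0000·0.1500 = 0.3000 m
robot under decel: 2.0000²/(2·3.0000) = 0.6667 m
human over T_r+T_s: 1.8000·(0.1500+0.6667) = 1.4700 m
margins: 0.0000+0.0200+0.0050 = 0.0250 m
S_min ≈ 0.3000+0.6667+1.4700+0.0250  ⇒  S_min = 1477/600 m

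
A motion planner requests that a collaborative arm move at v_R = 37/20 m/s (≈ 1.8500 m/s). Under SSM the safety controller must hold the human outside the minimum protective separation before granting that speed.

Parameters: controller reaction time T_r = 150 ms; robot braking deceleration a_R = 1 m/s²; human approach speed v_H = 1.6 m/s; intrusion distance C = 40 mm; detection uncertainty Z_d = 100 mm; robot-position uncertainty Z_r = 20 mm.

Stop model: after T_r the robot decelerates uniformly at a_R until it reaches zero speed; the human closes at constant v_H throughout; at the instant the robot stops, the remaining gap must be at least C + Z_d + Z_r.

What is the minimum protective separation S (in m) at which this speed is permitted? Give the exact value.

S_min = 4279/800 m = 5.3487 m

braking lasts T_s = (37/20)/1 = 1.8500 s
robot covers v_R·T_r = 1.8500·0.1500 = 0.2775 m before braking
braking distance = 1.8500²/(2·1.0000) = 1.7112 m
person approaches 1.6000·(0.1500+1.8500) = 3.2000 m
residual clearance needed = 0.0400+0.1000+0.0200 = 0.1600 m
S_min ≈ 0.2775+1.7112+3.2000+0.1600  ⇒  S_min = 4279/800 m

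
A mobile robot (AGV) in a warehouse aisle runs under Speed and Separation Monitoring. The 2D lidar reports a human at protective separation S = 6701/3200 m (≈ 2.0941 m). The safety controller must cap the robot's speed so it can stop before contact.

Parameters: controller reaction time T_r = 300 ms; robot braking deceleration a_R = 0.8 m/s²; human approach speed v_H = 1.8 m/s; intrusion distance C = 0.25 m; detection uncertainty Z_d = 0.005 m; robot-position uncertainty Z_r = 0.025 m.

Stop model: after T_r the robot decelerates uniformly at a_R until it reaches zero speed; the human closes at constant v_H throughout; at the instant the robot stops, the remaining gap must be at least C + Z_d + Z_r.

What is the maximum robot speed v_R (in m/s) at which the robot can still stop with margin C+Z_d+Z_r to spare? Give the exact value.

v_R_max = 9/20 m/s = 0.4500 m/s

collect terms ⇒ (5/8)·v_R² + (51/20)·v_R + (-4077/3200) = 0
  disc = (51/20)² − 4·(5/8)·(-4077/3200) = 62001/6400 ; √disc = 249/80
  v_R = (−(51/20) + 249/80) / (2·(5/8)) = 9/20 m/s
check:
stop time T_s = (9/20)/(4/5) = 0.5625 s
robot in T_r: 0.4500·0.3000 = 0.1350 m
robot under decel: 0.4500²/(2·0.8000) = 0.1266 m
human closes 1.8000·0.8625 = 1.5525 m
residual clearance needed = 0.2500+0.0050+0.0250 = 0.2800 m
sum ≈ 0.1350+0.1266+1.5525+0.2800 ≈ 2.0941 m = S ✓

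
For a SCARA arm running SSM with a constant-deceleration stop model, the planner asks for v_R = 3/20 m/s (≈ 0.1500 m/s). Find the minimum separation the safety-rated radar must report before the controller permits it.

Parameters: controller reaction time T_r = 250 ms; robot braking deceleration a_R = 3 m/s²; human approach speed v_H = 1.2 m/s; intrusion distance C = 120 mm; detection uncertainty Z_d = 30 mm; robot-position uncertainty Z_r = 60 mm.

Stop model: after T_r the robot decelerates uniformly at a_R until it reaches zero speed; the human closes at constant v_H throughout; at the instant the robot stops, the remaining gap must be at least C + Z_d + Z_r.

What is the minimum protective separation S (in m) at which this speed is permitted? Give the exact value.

S_min = 489/800 m = 0.6112 m

stop time T_s = (3/20)/3 = 0.0500 s
robot in T_r: 0.1500·0.2500 = 0.0375 m
robot covers 0.1500·0.0500 − ½·3.0000·0.0500² = 0.0037 m while stopping
human over T_r+T_s: 1.2000·(0.2500+0.0500) = 0.3600 m
C+Z_d+Z_r = 0.1200+0.0300+0.0600 = 0.2100 m
S_min ≈ 0.0375+0.0037+0.3600+0.2100  ⇒  S_min = 489/800 m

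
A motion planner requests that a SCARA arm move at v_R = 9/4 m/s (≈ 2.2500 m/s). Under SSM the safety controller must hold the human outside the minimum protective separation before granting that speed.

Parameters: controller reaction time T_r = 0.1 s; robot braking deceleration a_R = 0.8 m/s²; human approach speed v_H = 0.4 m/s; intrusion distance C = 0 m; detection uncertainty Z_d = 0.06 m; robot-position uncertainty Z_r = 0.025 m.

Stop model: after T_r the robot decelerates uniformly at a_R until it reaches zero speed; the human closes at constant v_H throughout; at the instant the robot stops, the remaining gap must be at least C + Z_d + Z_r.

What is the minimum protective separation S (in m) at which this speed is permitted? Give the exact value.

braking lasts T_s = (9/4)/(4/5) = 2.8125 s
robot covers v_R·T_r = 2.2500·0.1000 = 0.2250 m before braking
robot covers 2.2500·2.8125 − ½·0.8000·2.8125² = 3.1641 m while stopping
human over T_r+T_s: 0.4000·(0.1000+2.8125) = 1.1650 m
residual clearance needed = 0.0000+0.0600+0.0250 = 0.0850 m
S_min ≈ 0.2250+3.1641+1.1650+0.0850  ⇒  S_min = 2969/640 m

S_min = 2969/640 m = 4.6391 m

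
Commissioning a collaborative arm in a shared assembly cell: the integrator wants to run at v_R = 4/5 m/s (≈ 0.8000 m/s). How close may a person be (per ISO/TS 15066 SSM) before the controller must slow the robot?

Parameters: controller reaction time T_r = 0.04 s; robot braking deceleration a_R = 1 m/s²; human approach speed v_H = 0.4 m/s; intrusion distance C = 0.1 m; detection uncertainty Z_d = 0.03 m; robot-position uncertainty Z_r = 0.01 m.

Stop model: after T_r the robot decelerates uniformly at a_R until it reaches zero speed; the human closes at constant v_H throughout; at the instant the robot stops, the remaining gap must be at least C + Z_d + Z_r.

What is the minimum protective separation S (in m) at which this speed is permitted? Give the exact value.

S_min = 207/250 m = 0.8280 m

braking lasts T_s = (4/5)/1 = 0.8000 s
robot covers v_R·T_r = 0.8000·0.0400 = 0.0320 m before braking
robot covers 0.8000·0.8000 − ½·1.0000·0.8000² = 0.3200 m while stopping
person approaches 0.4000·(0.0400+0.8000) = 0.3360 m
C+Z_d+Z_r = 0.1000+0.0300+0.0100 = 0.1400 m
S_min ≈ 0.0320+0.3200+0.3360+0.1400  ⇒  S_min = 207/250 m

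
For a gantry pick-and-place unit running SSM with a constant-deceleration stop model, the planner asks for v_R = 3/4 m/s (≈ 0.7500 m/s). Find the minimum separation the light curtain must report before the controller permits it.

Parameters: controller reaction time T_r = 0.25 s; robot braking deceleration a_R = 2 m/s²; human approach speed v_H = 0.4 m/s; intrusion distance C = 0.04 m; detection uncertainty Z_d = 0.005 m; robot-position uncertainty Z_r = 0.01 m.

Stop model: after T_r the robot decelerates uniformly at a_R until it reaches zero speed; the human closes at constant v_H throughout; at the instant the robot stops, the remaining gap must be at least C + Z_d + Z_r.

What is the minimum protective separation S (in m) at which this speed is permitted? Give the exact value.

S_min = 1013/1600 m = 0.6331 m

stop time T_s = (3/4)/2 = 0.3750 s
robot in T_r: 0.7500·0.2500 = 0.1875 m
braking distance = 0.7500²/(2·2.0000) = 0.1406 m
person approaches 0.4000·(0.2500+0.3750) = 0.2500 m
residual clearance needed = 0.0400+0.0050+0.0100 = 0.0550 m
S_min ≈ 0.1875+0.1406+0.2500+0.0550  ⇒  S_min = 1013/1600 m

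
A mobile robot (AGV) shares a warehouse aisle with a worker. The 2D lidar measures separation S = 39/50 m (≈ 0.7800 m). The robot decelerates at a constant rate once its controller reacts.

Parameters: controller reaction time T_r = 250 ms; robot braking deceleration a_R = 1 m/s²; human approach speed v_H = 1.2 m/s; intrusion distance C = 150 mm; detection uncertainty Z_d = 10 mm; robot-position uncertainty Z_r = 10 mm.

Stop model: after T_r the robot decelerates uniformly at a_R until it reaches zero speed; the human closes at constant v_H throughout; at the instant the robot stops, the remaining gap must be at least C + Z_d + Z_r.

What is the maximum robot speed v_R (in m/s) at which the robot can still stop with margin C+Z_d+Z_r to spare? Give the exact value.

collect terms ⇒ (1/2)·v_R² + (29/20)·v_R + (-31/100) = 0
  disc = (29/20)² − 4·(1/2)·(-31/100) = 1089/400 ; √disc = 33/20
  v_R = (−(29/20) + 33/20) / (2·(1/2)) = 1/5 m/s
check:
stop time T_s = (1/5)/1 = 0.2000 s
robot covers v_R·T_r = 0.2000·0.2500 = 0.0500 m before braking
robot covers 0.2000·0.2000 − ½·1.0000·0.2000² = 0.0200 m while stopping
person approaches 1.2000·(0.2500+0.2000) = 0.5400 m
residual clearance needed = 0.1500+0.0100+0.0100 = 0.1700 m
sum ≈ 0.0500+0.0200+0.5400+0.1700 ≈ 0.7800 m = S ✓

v_R_max = 1/5 m/s = 0.2000 m/s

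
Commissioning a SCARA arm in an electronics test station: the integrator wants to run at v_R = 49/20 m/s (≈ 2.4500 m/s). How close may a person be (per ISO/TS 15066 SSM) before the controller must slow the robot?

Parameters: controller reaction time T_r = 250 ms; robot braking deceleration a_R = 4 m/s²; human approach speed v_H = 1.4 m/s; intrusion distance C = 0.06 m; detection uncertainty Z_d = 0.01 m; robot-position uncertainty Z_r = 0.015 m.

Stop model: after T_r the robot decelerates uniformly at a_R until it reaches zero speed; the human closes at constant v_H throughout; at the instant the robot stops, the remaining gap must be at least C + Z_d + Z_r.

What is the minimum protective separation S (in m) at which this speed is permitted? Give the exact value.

S_min = 8497/3200 m = 2.6553 m

stop time T_s = (49/20)/4 = 0.6125 s
robot in T_r: 2.4500·0.2500 = 0.6125 m
braking distance = 2.4500²/(2·4.0000) = 0.7503 m
person approaches 1.4000·(0.2500+0.6125) = 1.2075 m
margins: 0.0600+0.0100+0.0150 = 0.0850 m
S_min ≈ 0.6125+0.7503+1.2075+0.0850  ⇒  S_min = 8497/3200 m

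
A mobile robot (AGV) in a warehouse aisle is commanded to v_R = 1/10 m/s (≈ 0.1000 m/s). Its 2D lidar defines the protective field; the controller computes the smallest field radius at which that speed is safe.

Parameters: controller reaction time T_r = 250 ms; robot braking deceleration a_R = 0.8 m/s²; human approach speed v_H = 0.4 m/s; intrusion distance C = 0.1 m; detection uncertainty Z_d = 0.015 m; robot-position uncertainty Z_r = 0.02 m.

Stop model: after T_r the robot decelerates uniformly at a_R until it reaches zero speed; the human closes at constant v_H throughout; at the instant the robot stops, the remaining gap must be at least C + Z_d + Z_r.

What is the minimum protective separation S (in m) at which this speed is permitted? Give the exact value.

S_min = 253/800 m = 0.3162 m

T_s = v_R/a_R = (1/10)/(4/5) = 0.1250 s
robot in T_r: 0.1000·0.2500 = 0.0250 m
braking distance = 0.1000²/(2·0.8000) = 0.0063 m
human over T_r+T_s: 0.4000·(0.2500+0.1250) = 0.1500 m
residual clearance needed = 0.1000+0.0150+0.0200 = 0.1350 m
S_min ≈ 0.0250+0.0063+0.1500+0.1350  ⇒  S_min = 253/800 m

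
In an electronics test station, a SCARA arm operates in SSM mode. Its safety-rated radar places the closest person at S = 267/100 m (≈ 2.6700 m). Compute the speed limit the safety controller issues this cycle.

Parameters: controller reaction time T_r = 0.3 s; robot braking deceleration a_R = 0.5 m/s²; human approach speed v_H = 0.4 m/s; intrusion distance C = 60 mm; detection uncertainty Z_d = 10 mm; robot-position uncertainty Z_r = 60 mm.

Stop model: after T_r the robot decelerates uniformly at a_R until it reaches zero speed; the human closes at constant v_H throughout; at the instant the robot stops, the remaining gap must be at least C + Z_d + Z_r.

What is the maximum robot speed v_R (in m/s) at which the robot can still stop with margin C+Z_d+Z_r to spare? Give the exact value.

v_R_max = 11/10 m/s = 1.1000 m/s

quadratic (1)·v² + (11/10)·v + (-121/50) = 0
  disc = (11/10)² − 4·(1)·(-121/50) = 1089/100 ; √disc = 33/10
  v_R = (−(11/10) + 33/10) / (2·(1)) = 11/10 m/s
check:
T_s = v_R/a_R = (11/10)/(1/2) = 2.2000 s
reaction-phase robot travel = 1.1000·0.3000 = 0.3300 m
robot under decel: 1.1000²/(2·0.5000) = 1.2100 m
human closes 0.4000·2.5000 = 1.0000 m
C+Z_d+Z_r = 0.0600+0.0100+0.0600 = 0.1300 m
sum ≈ 0.3300+1.2100+1.0000+0.1300 ≈ 2.6700 m = S ✓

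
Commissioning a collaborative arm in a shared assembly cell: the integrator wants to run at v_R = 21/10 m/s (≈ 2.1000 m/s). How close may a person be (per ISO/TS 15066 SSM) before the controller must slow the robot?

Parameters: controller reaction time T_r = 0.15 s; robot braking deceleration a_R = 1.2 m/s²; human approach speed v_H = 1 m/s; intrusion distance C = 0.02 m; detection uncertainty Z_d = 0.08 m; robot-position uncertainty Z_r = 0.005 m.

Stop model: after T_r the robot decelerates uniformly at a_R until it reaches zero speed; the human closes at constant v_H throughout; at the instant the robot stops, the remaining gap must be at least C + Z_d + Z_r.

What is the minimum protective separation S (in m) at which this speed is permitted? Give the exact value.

S_min = 1663/400 m = 4.1575 m

stop time T_s = (21/10)/(6/5) = 1.7500 s
robot in T_r: 2.1000·0.1500 = 0.3150 m
robot under decel: 2.1000²/(2·1.2000) = 1.8375 m
human closes 1.0000·1.9000 = 1.9000 m
C+Z_d+Z_r = 0.0200+0.0800+0.0050 = 0.1050 m
S_min ≈ 0.3150+1.8375+1.9000+0.1050  ⇒  S_min = 1663/400 m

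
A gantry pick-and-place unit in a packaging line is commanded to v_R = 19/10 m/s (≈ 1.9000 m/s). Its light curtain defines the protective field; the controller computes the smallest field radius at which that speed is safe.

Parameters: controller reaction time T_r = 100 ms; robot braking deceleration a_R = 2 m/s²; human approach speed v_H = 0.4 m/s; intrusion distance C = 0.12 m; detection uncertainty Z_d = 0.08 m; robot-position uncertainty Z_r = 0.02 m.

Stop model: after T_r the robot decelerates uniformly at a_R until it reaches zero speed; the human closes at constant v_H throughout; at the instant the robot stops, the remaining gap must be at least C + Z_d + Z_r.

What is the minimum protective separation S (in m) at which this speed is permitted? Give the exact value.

S_min = 693/400 m = 1.7325 m

braking lasts T_s = (19/10)/2 = 0.9500 s
robot covers v_R·T_r = 1.9000·0.1000 = 0.1900 m before braking
braking distance = 1.9000²/(2·2.0000) = 0.9025 m
person approaches 0.4000·(0.1000+0.9500) = 0.4200 m
margins: 0.1200+0.0800+0.0200 = 0.2200 m
S_min ≈ 0.1900+0.9025+0.4200+0.2200  ⇒  S_min = 693/400 m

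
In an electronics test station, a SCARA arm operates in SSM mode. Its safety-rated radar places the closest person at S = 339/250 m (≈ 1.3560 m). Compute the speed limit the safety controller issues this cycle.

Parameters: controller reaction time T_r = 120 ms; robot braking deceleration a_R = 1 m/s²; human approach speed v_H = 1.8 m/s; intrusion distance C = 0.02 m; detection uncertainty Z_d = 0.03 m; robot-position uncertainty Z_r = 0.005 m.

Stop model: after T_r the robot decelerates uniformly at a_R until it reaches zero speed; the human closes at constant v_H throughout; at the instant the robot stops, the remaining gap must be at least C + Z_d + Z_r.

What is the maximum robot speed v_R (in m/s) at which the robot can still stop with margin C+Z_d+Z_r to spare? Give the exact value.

v_R_max = 1/2 m/s = 0.5000 m/s

quadratic (1/2)·v² + (48/25)·v + (-217/200) = 0
  disc = (48/25)² − 4·(1/2)·(-217/200) = 14641/2500 ; √disc = 121/50
  v_R = (−(48/25) + 121/50) / (2·(1/2)) = 1/2 m/s
check:
braking lasts T_s = (1/2)/1 = 0.5000 s
reaction-phase robot travel = 0.5000·0.1200 = 0.0600 m
robot under decel: 0.5000²/(2·1.0000) = 0.1250 m
person approaches 1.8000·(0.1200+0.5000) = 1.1160 m
C+Z_d+Z_r = 0.0200+0.0300+0.0050 = 0.0550 m
sum ≈ 0.0600+0.1250+1.1160+0.0550 ≈ 1.3560 m = S ✓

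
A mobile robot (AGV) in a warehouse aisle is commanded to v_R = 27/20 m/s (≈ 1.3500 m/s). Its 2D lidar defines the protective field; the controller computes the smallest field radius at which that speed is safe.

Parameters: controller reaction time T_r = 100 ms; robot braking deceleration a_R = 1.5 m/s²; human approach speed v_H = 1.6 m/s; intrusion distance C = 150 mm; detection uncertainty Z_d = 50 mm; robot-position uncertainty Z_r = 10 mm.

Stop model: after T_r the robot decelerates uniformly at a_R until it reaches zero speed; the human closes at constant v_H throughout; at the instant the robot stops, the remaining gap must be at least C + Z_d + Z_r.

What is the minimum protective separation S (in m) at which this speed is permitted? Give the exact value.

S_min = 1021/400 m = 2.5525 m

T_s = v_R/a_R = (27/20)/(3/2) = 0.9000 s
reaction-phase robot travel = 1.3500·0.1000 = 0.1350 m
robot covers 1.3500·0.9000 − ½·1.5000·0.9000² = 0.6075 m while stopping
person approaches 1.6000·(0.1000+0.9000) = 1.6000 m
margins: 0.1500+0.0500+0.0100 = 0.2100 m
S_min ≈ 0.1350+0.6075+1.6000+0.2100  ⇒  S_min = 1021/400 m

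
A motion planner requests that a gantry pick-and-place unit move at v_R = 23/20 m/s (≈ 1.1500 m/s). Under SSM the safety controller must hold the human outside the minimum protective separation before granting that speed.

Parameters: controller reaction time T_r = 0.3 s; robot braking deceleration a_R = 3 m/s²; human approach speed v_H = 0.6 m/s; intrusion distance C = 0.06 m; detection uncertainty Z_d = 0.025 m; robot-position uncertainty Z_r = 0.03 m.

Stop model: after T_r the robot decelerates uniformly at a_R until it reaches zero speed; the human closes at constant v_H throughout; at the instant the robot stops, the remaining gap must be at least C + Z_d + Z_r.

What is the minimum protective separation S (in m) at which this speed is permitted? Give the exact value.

S_min = 2617/2400 m = 1.0904 m

stop time T_s = (23/20)/3 = 0.3833 s
robot covers v_R·T_r = 1.1500·0.3000 = 0.3450 m before braking
robot covers 1.1500·0.3833 − ½·3.0000·0.3833² = 0.2204 m while stopping
human closes 0.6000·0.6833 = 0.4100 m
C+Z_d+Z_r = 0.0600+0.0250+0.0300 = 0.1150 m
S_min ≈ 0.3450+0.2204+0.4100+0.1150  ⇒  S_min = 2617/2400 m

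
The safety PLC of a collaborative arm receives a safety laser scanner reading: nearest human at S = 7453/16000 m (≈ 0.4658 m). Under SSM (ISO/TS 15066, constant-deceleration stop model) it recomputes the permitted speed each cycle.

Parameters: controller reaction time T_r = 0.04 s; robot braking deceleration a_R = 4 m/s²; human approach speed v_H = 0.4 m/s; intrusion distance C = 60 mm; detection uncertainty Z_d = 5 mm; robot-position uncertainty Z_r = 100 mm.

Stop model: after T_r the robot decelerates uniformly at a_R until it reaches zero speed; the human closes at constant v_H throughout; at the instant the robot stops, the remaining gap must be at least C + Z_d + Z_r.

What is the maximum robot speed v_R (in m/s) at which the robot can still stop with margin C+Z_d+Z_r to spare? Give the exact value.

v_R_max = 21/20 m/s = 1.0500 m/s

collect terms ⇒ (1/8)·v_R² + (7/50)·v_R + (-4557/16000) = 0
  disc = (7/50)² − 4·(1/8)·(-4557/16000) = 25921/160000 ; √disc = 161/400
  v_R = (−(7/50) + 161/400) / (2·(1/8)) = 21/20 m/s
check:
stop time T_s = (21/20)/4 = 0.2625 s
reaction-phase robot travel = 1.0500·0.0400 = 0.0420 m
robot under decel: 1.0500²/(2·4.0000) = 0.1378 m
human over T_r+T_s: 0.4000·(0.0400+0.2625) = 0.1210 m
C+Z_d+Z_r = 0.0600+0.0050+0.1000 = 0.1650 m
sum ≈ 0.0420+0.1378+0.1210+0.1650 ≈ 0.4658 m = S ✓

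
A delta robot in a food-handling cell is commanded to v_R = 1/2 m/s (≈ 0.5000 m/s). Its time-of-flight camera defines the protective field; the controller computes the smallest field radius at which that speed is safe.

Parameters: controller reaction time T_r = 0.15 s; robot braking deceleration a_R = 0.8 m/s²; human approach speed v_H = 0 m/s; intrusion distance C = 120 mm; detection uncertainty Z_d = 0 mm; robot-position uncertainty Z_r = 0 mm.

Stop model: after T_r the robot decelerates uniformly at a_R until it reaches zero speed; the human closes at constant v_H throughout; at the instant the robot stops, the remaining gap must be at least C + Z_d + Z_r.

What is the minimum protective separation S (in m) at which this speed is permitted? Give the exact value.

T_s = v_R/a_R = (1/2)/(4/5) = 0.6250 s
reaction-phase robot travel = 0.5000·0.1500 = 0.0750 m
braking distance = 0.5000²/(2·0.8000) = 0.1562 m
human closes 0.0000·0.7750 = 0.0000 m
margins: 0.1200+0.0000+0.0000 = 0.1200 m
S_min ≈ 0.0750+0.1562+0.0000+0.1200  ⇒  S_min = 281/800 m

S_min = 281/800 m = 0.3513 m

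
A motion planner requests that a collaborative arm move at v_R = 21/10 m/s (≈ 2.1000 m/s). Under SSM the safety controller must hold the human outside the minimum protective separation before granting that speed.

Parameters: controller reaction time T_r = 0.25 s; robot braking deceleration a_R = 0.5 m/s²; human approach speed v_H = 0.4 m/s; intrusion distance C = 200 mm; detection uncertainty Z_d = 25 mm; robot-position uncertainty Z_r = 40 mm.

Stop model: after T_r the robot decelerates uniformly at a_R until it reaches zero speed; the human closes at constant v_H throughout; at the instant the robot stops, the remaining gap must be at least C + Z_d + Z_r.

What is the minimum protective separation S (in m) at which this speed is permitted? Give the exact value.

S_min = 349/50 m = 6.9800 m

braking lasts T_s = (21/10)/(1/2) = 4.2000 s
robot covers v_R·T_r = 2.1000·0.2500 = 0.5250 m before braking
robot under decel: 2.1000²/(2·0.5000) = 4.4100 m
person approaches 0.4000·(0.2500+4.2000) = 1.7800 m
residual clearance needed = 0.2000+0.0250+0.0400 = 0.2650 m
S_min ≈ 0.5250+4.4100+1.7800+0.2650  ⇒  S_min = 349/50 m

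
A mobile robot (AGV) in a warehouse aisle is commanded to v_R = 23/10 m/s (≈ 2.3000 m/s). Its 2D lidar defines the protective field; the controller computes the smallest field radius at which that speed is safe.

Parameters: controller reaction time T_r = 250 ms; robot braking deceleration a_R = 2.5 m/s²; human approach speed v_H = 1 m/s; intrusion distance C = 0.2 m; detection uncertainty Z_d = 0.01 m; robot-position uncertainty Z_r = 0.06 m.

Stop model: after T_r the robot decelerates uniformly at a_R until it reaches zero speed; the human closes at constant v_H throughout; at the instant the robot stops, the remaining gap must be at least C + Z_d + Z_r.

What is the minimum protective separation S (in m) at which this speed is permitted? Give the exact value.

S_min = 3073/1000 m = 3.0730 m

T_s = v_R/a_R = (23/10)/(5/2) = 0.9200 s
robot covers v_R·T_r = 2.3000·0.2500 = 0.5750 m before braking
braking distance = 2.3000²/(2·2.5000) = 1.0580 m
human closes 1.0000·1.1700 = 1.1700 m
C+Z_d+Z_r = 0.2000+0.0100+0.0600 = 0.2700 m
S_min ≈ 0.5750+1.0580+1.1700+0.2700  ⇒  S_min = 3073/1000 m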